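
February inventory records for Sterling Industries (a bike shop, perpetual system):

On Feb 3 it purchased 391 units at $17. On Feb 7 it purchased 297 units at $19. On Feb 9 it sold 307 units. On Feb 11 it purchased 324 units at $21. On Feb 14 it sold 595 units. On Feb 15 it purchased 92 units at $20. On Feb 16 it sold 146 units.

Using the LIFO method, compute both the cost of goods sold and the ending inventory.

COGS = $19,982; ending inventory = $952

Feb 9, 307 sold [LIFO — newest first]: 297 @ $19 + 10 @ $17 = $5,813
Feb 14, 595 sold [LIFO — newest first]: 324 @ $21 + 271 @ $17 = $11,411
Feb 16, 146 sold [LIFO — newest first]: 92 @ $20 + 54 @ $17 = $2,758
Total COGS = $5,813 + $11,411 + $2,758 = $19,982
Ending inventory: 56 @ $17 = $952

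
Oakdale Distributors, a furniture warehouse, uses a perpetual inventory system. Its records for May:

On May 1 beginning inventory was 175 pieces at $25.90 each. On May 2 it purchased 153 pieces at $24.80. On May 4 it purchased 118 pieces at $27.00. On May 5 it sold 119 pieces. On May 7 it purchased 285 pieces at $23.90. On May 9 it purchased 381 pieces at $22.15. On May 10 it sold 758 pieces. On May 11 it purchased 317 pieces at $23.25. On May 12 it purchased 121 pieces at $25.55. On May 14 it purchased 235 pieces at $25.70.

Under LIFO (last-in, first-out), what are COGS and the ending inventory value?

COGS = $20,743.05; ending inventory = $22,521.80

May 5, 119 sold [LIFO — newest first]: 118 @ $27.00 + 1 @ $24.80 = $3,210.80
May 10, 758 sold [LIFO — newest first]: 381 @ $22.15 + 285 @ $23.90 + 92 @ $24.80 = $17,532.25
Total COGS = $3,210.80 + $17,532.25 = $20,743.05
Ending inventory: 175 @ $25.90 + 60 @ $24.80 + 317 @ $23.25 + 121 @ $25.55 + 235 @ $25.70 = $22,521.80
Check: goods available $43,264.85 = COGS $20,743.05 + ending $22,521.80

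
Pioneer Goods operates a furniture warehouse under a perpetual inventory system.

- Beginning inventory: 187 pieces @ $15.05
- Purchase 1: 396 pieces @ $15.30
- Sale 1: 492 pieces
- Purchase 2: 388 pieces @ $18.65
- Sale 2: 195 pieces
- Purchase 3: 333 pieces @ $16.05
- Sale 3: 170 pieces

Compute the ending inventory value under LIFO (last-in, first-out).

Ending inventory = $7,585.15

Sale 1 (492) [LIFO — newest first]: 396 @ $15.30 + 96 @ $15.05 = $7,503.60
Sale 2 (195) [LIFO — newest first]: 195 @ $18.65 = $3,636.75
Sale 3 (170) [LIFO — newest first]: 170 @ $16.05 = $2,728.50
Total COGS = $7,503.60 + $3,636.75 + $2,728.50 = $13,868.85
Ending inventory: 91 @ $15.05 + 193 @ $18.65 + 163 @ $16.05 = $7,585.15
Check: goods available $21,454.00 = COGS $13,868.85 + ending $7,585.15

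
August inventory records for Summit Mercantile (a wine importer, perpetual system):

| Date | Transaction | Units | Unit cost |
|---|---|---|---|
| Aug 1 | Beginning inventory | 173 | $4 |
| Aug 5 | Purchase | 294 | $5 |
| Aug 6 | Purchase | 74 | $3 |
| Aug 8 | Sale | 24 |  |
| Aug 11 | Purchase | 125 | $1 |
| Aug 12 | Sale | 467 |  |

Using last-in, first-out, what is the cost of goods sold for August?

Aug 8, 24 sold [LIFO — newest first]: 24 @ $3 = $72
Aug 12, 467 sold [LIFO — newest first]: 125 @ $1 + 50 @ $3 + 292 @ $5 = $1,735
Total COGS = $72 + $1,735 = $1,807
Ending inventory: 173 @ $4 + 2 @ $5 = $702

COGS = $1,807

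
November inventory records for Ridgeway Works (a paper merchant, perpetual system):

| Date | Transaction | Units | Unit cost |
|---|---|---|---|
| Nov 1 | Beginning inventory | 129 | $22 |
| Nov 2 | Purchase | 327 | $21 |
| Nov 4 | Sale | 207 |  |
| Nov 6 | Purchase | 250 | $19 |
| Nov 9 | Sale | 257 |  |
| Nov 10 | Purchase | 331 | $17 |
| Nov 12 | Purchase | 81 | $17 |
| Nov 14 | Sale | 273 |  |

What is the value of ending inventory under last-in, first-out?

Ending inventory = $7,574

Nov 4, 207 sold [LIFO — newest first]: 207 @ $21 = $4,347
Nov 9, 257 sold [LIFO — newest first]: 250 @ $19 + 7 @ $21 = $4,897
Nov 14, 273 sold [LIFO — newest first]: 81 @ $17 + 192 @ $17 = $4,641
Total COGS = $4,347 + $4,897 + $4,641 = $13,885
Ending inventory: 129 @ $22 + 113 @ $21 + 139 @ $17 = $7,574
Check: goods available $21,459 = COGS $13,885 + ending $7,574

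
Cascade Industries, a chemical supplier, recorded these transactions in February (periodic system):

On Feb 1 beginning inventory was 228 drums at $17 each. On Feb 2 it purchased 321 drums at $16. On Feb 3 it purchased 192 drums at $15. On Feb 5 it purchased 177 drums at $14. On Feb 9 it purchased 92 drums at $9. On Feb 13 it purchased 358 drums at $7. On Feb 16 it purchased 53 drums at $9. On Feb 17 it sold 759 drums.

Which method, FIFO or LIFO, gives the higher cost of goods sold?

FIFO

FIFO COGS: 228 @ $17 + 321 @ $16 + 192 @ $15 + 18 @ $14 = $12,144
LIFO COGS: 53 @ $9 + 358 @ $7 + 92 @ $9 + 177 @ $14 + 79 @ $15 = $7,474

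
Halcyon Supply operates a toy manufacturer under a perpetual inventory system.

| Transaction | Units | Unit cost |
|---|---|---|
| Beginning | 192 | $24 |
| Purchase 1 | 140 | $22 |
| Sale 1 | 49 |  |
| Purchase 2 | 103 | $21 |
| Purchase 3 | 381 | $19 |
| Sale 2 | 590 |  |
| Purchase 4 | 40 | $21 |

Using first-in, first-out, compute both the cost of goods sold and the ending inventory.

Sale 1 (49) [FIFO — oldest first]: 49 @ $24 = $1,176
Sale 2 (590) [FIFO — oldest first]: 143 @ $24 + 140 @ $22 + 103 @ $21 + 204 @ $19 = $12,551
Total COGS = $1,176 + $12,551 = $13,727
Ending inventory: 177 @ $19 + 40 @ $21 = $4,203
Check: goods available $17,930 = COGS $13,727 + ending $4,203

COGS = $13,727; ending inventory = $4,203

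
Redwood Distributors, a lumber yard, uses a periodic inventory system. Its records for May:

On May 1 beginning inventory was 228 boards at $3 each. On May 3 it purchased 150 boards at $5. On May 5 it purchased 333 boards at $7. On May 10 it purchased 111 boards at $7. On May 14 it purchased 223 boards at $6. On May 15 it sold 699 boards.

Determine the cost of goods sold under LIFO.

May 15, 699 sold [LIFO — newest first]: 223 @ $6 + 111 @ $7 + 333 @ $7 + 32 @ $5 = $4,606
Ending inventory: 228 @ $3 + 118 @ $5 = $1,274
Check: goods available $5,880 = COGS $4,606 + ending $1,274

COGS = $4,606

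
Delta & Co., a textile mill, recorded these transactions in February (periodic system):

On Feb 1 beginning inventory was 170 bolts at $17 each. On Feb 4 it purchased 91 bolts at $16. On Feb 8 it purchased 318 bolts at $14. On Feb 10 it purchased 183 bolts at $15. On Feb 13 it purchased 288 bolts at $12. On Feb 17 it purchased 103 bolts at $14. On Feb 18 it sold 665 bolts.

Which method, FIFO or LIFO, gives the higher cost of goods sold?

FIFO

FIFO COGS: 170 @ $17 + 91 @ $16 + 318 @ $14 + 86 @ $15 = $10,088
LIFO COGS: 103 @ $14 + 288 @ $12 + 183 @ $15 + 91 @ $14 = $8,917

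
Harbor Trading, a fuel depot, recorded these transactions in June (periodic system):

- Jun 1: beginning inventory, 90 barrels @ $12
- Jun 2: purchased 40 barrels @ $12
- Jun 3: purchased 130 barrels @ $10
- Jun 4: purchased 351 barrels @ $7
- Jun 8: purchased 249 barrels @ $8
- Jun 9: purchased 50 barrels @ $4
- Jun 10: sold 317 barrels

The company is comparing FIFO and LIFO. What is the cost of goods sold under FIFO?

COGS = $3,259

FIFO COGS: 90 @ $12 + 40 @ $12 + 130 @ $10 + 57 @ $7 = $3,259
LIFO COGS: 50 @ $4 + 249 @ $8 + 18 @ $7 = $2,318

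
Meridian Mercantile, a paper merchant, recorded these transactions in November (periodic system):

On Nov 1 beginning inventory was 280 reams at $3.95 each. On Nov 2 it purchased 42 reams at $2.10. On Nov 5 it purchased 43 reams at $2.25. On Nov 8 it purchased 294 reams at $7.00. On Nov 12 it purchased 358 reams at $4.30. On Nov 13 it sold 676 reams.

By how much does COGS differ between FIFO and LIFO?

$229.35

FIFO COGS: 280 @ $3.95 + 42 @ $2.10 + 43 @ $2.25 + 294 @ $7.00 + 17 @ $4.30 = $3,422.05
LIFO COGS: 358 @ $4.30 + 294 @ $7.00 + 24 @ $2.25 = $3,651.40
Difference = |$3,422.05 − $3,651.40| = $229.35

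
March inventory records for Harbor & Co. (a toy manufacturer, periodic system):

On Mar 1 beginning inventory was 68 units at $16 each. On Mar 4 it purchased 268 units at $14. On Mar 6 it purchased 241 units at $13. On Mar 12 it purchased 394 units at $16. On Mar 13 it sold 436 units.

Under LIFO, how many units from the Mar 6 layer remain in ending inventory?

Mar 13, 436 sold [LIFO — newest first]: 394 @ $16 + 42 @ $13 = $6,850
Ending inventory: 68 @ $16 + 268 @ $14 + 199 @ $13 = $7,427

199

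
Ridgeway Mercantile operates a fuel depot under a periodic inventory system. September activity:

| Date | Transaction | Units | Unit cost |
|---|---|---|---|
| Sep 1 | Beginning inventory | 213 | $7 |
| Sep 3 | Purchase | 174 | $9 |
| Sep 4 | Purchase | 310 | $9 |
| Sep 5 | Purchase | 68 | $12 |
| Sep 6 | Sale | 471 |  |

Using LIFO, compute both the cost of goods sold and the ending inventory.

Sep 6, 471 sold [LIFO — newest first]: 68 @ $12 + 310 @ $9 + 93 @ $9 = $4,443
Ending inventory: 213 @ $7 + 81 @ $9 = $2,220
Check: goods available $6,663 = COGS $4,443 + ending $2,220

COGS = $4,443; ending inventory = $2,220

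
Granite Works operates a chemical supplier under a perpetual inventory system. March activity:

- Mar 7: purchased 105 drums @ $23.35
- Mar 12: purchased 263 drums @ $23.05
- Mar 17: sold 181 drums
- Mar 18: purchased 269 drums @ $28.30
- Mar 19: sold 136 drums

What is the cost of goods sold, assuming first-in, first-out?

Mar 17, 181 sold [FIFO — oldest first]: 105 @ $23.35 + 76 @ $23.05 = $4,203.55
Mar 19, 136 sold [FIFO — oldest first]: 136 @ $23.05 = $3,134.80
Total COGS = $4,203.55 + $3,134.80 = $7,338.35
Ending inventory: 51 @ $23.05 + 269 @ $28.30 = $8,788.25
Check: goods available $16,126.60 = COGS $7,338.35 + ending $8,788.25

COGS = $7,338.35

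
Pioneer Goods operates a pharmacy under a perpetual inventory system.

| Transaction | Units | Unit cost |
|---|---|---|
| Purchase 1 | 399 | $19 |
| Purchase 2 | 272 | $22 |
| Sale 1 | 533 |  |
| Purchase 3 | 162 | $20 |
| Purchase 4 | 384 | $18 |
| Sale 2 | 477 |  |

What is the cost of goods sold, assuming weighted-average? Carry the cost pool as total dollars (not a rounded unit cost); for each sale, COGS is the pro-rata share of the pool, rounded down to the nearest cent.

After Purchase 1: 399 on hand, pool $7,581.00 (≈ $19.0000 each)
After Purchase 2: 671 on hand, pool $13,565.00 (≈ $20.2161 each)
Sale 1, sell 533: 533/671 × $13,565.00 → $10,775.17
After Purchase 3: 300 on hand, pool $6,029.83 (≈ $20.0994 each)
After Purchase 4: 684 on hand, pool $12,941.83 (≈ $18.9208 each)
Sale 2, sell 477: 477/684 × $12,941.83 → $9,025.22
Total COGS = $10,775.17 + $9,025.22 = $19,800.39
Ending inventory (cost pool remaining) = $3,916.61
Check: goods available $23,717.00 = COGS $19,800.39 + ending $3,916.61

COGS = $19,800.39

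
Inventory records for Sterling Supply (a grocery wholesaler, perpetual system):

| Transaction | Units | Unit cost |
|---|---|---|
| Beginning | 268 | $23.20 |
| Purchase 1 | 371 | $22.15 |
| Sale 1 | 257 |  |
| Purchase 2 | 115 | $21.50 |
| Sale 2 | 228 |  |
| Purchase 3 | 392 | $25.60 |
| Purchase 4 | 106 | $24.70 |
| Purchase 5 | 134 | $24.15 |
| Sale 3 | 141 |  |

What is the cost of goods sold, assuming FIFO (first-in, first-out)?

COGS = $14,147.30

Sale 1 (257) [FIFO — oldest first]: 257 @ $23.20 = $5,962.40
Sale 2 (228) [FIFO — oldest first]: 11 @ $23.20 + 217 @ $22.15 = $5,061.75
Sale 3 (141) [FIFO — oldest first]: 141 @ $22.15 = $3,123.15
Total COGS = $5,962.40 + $5,061.75 + $3,123.15 = $14,147.30
Ending inventory: 13 @ $22.15 + 115 @ $21.50 + 392 @ $25.60 + 106 @ $24.70 + 134 @ $24.15 = $18,649.95
Check: goods available $32,797.25 = COGS $14,147.30 + ending $18,649.95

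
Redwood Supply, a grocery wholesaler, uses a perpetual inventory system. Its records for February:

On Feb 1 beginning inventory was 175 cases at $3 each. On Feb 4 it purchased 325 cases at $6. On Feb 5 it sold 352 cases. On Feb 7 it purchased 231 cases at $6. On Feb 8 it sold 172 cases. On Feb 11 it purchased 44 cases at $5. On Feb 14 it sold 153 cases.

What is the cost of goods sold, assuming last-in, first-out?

Feb 5, 352 sold [LIFO — newest first]: 325 @ $6 + 27 @ $3 = $2,031
Feb 8, 172 sold [LIFO — newest first]: 172 @ $6 = $1,032
Feb 14, 153 sold [LIFO — newest first]: 44 @ $5 + 59 @ $6 + 50 @ $3 = $724
Total COGS = $2,031 + $1,032 + $724 = $3,787
Ending inventory: 98 @ $3 = $294

COGS = $3,787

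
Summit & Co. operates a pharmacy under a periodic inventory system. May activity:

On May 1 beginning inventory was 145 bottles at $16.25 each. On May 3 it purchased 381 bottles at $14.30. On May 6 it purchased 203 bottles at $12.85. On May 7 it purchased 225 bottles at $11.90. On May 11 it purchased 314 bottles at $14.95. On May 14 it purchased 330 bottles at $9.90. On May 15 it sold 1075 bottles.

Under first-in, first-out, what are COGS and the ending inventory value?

COGS = $14,899.55; ending inventory = $6,152.35

May 15, 1075 sold [FIFO — oldest first]: 145 @ $16.25 + 381 @ $14.30 + 203 @ $12.85 + 225 @ $11.90 + 121 @ $14.95 = $14,899.55
Ending inventory: 193 @ $14.95 + 330 @ $9.90 = $6,152.35
Check: goods available $21,051.90 = COGS $14,899.55 + ending $6,152.35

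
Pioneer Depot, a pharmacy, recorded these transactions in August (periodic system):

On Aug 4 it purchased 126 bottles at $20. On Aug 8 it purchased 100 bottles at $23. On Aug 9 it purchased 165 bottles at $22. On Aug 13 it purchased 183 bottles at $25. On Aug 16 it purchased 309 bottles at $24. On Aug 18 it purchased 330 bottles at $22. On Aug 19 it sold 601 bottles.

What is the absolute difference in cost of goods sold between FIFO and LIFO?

FIFO COGS: 126 @ $20 + 100 @ $23 + 165 @ $22 + 183 @ $25 + 27 @ $24 = $13,673
LIFO COGS: 330 @ $22 + 271 @ $24 = $13,764
Difference = |$13,673 − $13,764| = $91

$91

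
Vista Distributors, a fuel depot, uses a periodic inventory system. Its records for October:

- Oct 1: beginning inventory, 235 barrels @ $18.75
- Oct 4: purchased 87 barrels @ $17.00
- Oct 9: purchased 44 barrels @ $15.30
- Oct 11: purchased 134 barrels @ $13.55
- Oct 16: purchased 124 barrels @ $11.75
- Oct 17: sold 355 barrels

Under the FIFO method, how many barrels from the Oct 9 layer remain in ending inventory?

Oct 17, 355 sold [FIFO — oldest first]: 235 @ $18.75 + 87 @ $17.00 + 33 @ $15.30 = $6,390.15
Ending inventory: 11 @ $15.30 + 134 @ $13.55 + 124 @ $11.75 = $3,441.00
Check: goods available $9,831.15 = COGS $6,390.15 + ending $3,441.00

11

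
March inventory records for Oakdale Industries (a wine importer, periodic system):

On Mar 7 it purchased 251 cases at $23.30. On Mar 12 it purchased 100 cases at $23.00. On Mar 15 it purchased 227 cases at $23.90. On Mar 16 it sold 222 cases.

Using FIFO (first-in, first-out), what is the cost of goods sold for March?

Mar 16, 222 sold [FIFO — oldest first]: 222 @ $23.30 = $5,172.60
Ending inventory: 29 @ $23.30 + 100 @ $23.00 + 227 @ $23.90 = $8,401.00
Check: goods available $13,573.60 = COGS $5,172.60 + ending $8,401.00

COGS = $5,172.60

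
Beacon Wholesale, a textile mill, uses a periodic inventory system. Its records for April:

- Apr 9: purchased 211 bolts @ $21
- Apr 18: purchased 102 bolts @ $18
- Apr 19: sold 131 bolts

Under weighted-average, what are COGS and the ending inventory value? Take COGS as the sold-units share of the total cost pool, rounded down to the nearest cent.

Apr 19, sell 131: 131/313 × $6,267.00 → $2,622.92
Ending inventory (cost pool remaining) = $3,644.08
Check: goods available $6,267.00 = COGS $2,622.92 + ending $3,644.08

COGS = $2,622.92; ending inventory = $3,644.08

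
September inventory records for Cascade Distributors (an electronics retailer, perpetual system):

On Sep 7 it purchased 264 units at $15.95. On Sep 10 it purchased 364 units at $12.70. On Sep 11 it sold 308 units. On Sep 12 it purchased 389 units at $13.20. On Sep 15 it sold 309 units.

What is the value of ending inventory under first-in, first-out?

Ending inventory = $5,274.50

Sep 11, 308 sold [FIFO — oldest first]: 264 @ $15.95 + 44 @ $12.70 = $4,769.60
Sep 15, 309 sold [FIFO — oldest first]: 309 @ $12.70 = $3,924.30
Total COGS = $4,769.60 + $3,924.30 = $8,693.90
Ending inventory: 11 @ $12.70 + 389 @ $13.20 = $5,274.50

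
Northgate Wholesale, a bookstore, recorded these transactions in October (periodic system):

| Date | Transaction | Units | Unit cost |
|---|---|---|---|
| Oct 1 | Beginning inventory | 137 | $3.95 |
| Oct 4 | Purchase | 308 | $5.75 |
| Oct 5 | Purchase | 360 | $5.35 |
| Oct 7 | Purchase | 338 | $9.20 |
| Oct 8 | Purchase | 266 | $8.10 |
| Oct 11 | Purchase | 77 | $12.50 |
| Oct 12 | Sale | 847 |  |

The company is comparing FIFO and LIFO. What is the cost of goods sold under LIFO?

FIFO COGS: 137 @ $3.95 + 308 @ $5.75 + 360 @ $5.35 + 42 @ $9.20 = $4,624.55
LIFO COGS: 77 @ $12.50 + 266 @ $8.10 + 338 @ $9.20 + 166 @ $5.35 = $7,114.80

COGS = $7,114.80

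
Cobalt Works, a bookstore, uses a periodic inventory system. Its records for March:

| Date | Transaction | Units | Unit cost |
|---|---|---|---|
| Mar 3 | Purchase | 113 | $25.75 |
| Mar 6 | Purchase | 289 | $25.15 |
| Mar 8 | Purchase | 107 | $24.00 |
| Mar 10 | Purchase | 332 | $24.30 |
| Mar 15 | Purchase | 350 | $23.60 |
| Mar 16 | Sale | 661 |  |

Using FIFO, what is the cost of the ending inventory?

Ending inventory = $12,634.00

Mar 16, 661 sold [FIFO — oldest first]: 113 @ $25.75 + 289 @ $25.15 + 107 @ $24.00 + 152 @ $24.30 = $16,439.70
Ending inventory: 180 @ $24.30 + 350 @ $23.60 = $12,634.00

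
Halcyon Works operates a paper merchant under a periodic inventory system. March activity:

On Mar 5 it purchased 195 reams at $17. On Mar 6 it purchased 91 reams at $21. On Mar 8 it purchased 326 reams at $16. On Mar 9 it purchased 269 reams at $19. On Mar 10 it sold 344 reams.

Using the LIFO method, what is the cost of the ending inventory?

Ending inventory = $9,242

Mar 10, 344 sold [LIFO — newest first]: 269 @ $19 + 75 @ $16 = $6,311
Ending inventory: 195 @ $17 + 91 @ $21 + 251 @ $16 = $9,242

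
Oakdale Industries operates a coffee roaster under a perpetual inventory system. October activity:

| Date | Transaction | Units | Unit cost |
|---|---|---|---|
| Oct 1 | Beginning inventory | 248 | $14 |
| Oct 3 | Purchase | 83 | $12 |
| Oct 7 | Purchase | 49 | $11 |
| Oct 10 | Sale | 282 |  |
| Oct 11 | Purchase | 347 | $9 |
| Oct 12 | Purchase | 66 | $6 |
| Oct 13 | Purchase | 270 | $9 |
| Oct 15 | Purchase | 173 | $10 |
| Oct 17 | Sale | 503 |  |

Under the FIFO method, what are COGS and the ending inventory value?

COGS = $8,478; ending inventory = $4,208

Oct 10, 282 sold [FIFO — oldest first]: 248 @ $14 + 34 @ $12 = $3,880
Oct 17, 503 sold [FIFO — oldest first]: 49 @ $12 + 49 @ $11 + 347 @ $9 + 58 @ $6 = $4,598
Total COGS = $3,880 + $4,598 = $8,478
Ending inventory: 8 @ $6 + 270 @ $9 + 173 @ $10 = $4,208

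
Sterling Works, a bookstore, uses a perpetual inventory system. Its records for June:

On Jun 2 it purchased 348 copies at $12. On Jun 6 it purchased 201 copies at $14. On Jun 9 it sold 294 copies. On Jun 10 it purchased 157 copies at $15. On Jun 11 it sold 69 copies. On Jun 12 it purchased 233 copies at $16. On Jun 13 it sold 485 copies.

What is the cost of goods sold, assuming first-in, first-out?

COGS = $11,617

Jun 9, 294 sold [FIFO — oldest first]: 294 @ $12 = $3,528
Jun 11, 69 sold [FIFO — oldest first]: 54 @ $12 + 15 @ $14 = $858
Jun 13, 485 sold [FIFO — oldest first]: 186 @ $14 + 157 @ $15 + 142 @ $16 = $7,231
Total COGS = $3,528 + $858 + $7,231 = $11,617
Ending inventory: 91 @ $16 = $1,456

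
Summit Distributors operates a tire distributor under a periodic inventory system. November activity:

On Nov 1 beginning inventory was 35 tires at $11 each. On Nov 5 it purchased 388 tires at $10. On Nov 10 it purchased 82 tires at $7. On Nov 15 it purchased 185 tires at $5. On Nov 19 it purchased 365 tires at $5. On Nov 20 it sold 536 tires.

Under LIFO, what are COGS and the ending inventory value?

Nov 20, 536 sold [LIFO — newest first]: 365 @ $5 + 171 @ $5 = $2,680
Ending inventory: 35 @ $11 + 388 @ $10 + 82 @ $7 + 14 @ $5 = $4,909
Check: goods available $7,589 = COGS $2,680 + ending $4,909

COGS = $2,680; ending inventory = $4,909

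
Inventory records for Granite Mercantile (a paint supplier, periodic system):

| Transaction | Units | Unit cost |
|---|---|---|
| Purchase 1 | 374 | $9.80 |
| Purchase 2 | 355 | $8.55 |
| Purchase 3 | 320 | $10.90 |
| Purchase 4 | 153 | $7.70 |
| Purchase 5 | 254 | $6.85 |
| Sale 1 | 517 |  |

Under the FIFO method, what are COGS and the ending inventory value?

COGS = $4,887.85; ending inventory = $8,218.60

Sale 1 (517) [FIFO — oldest first]: 374 @ $9.80 + 143 @ $8.55 = $4,887.85
Ending inventory: 212 @ $8.55 + 320 @ $10.90 + 153 @ $7.70 + 254 @ $6.85 = $8,218.60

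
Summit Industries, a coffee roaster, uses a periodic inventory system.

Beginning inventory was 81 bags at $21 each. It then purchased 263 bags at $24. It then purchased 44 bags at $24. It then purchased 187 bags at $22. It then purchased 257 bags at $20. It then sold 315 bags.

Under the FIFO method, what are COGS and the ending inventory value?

Sale 1 (315) [FIFO — oldest first]: 81 @ $21 + 234 @ $24 = $7,317
Ending inventory: 29 @ $24 + 44 @ $24 + 187 @ $22 + 257 @ $20 = $11,006

COGS = $7,317; ending inventory = $11,006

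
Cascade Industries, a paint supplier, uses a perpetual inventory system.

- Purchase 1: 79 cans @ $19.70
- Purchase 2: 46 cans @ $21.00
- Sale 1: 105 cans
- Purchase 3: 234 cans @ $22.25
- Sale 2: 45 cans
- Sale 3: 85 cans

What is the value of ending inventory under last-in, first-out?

Ending inventory = $2,708.00

Sale 1 (105) [LIFO — newest first]: 46 @ $21.00 + 59 @ $19.70 = $2,128.30
Sale 2 (45) [LIFO — newest first]: 45 @ $22.25 = $1,001.25
Sale 3 (85) [LIFO — newest first]: 85 @ $22.25 = $1,891.25
Total COGS = $2,128.30 + $1,001.25 + $1,891.25 = $5,020.80
Ending inventory: 20 @ $19.70 + 104 @ $22.25 = $2,708.00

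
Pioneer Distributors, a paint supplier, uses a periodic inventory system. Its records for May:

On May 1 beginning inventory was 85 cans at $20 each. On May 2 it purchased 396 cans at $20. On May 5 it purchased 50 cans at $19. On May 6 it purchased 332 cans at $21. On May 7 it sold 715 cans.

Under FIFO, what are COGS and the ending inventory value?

COGS = $14,434; ending inventory = $3,108

May 7, 715 sold [FIFO — oldest first]: 85 @ $20 + 396 @ $20 + 50 @ $19 + 184 @ $21 = $14,434
Ending inventory: 148 @ $21 = $3,108
Check: goods available $17,542 = COGS $14,434 + ending $3,108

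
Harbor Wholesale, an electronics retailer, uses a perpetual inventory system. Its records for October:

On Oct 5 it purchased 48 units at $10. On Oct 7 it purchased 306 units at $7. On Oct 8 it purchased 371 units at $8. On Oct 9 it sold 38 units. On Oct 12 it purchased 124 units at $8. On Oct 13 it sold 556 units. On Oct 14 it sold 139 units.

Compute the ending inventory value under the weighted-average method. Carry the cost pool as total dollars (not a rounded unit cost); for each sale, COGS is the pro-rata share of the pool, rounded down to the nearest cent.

Ending inventory = $899.55

After Oct 5: 48 on hand, pool $480.00 (≈ $10.0000 each)
After Oct 7: 354 on hand, pool $2,622.00 (≈ $7.4068 each)
After Oct 8: 725 on hand, pool $5,590.00 (≈ $7.7103 each)
Oct 9, sell 38: 38/725 × $5,590.00 → $292.99
After Oct 12: 811 on hand, pool $6,289.01 (≈ $7.7546 each)
Oct 13, sell 556: 556/811 × $6,289.01 → $4,311.57
Oct 14, sell 139: 139/255 × $1,977.44 → $1,077.89
Total COGS = $292.99 + $4,311.57 + $1,077.89 = $5,682.45
Ending inventory (cost pool remaining) = $899.55
Check: goods available $6,582.00 = COGS $5,682.45 + ending $899.55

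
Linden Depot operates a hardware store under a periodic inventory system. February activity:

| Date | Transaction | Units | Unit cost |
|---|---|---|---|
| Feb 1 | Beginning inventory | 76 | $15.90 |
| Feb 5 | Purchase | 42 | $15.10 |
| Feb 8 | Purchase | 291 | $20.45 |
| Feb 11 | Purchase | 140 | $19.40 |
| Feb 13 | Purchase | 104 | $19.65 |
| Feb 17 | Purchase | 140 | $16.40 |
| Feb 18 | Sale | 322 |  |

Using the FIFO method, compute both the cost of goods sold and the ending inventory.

COGS = $6,014.40; ending inventory = $8,834.75

Feb 18, 322 sold [FIFO — oldest first]: 76 @ $15.90 + 42 @ $15.10 + 204 @ $20.45 = $6,014.40
Ending inventory: 87 @ $20.45 + 140 @ $19.40 + 104 @ $19.65 + 140 @ $16.40 = $8,834.75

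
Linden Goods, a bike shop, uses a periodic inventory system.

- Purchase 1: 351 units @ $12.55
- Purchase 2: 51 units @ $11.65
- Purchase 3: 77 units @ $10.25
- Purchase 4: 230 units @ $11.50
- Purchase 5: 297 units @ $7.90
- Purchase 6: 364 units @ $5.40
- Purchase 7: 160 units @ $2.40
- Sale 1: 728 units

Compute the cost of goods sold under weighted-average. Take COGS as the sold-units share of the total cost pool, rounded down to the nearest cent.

COGS = $6,247.16

Sale 1, sell 728: 728/1530 × $13,129.35 → $6,247.16
Ending inventory (cost pool remaining) = $6,882.19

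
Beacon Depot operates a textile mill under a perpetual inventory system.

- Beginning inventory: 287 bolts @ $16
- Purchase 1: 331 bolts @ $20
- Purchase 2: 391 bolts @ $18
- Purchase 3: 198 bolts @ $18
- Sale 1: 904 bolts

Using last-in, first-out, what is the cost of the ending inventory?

Ending inventory = $4,912

Sale 1 (904) [LIFO — newest first]: 198 @ $18 + 391 @ $18 + 315 @ $20 = $16,902
Ending inventory: 287 @ $16 + 16 @ $20 = $4,912
Check: goods available $21,814 = COGS $16,902 + ending $4,912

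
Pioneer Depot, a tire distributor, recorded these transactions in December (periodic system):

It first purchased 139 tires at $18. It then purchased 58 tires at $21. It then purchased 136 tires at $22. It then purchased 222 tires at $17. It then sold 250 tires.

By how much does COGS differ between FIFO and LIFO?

FIFO COGS: 139 @ $18 + 58 @ $21 + 53 @ $22 = $4,886
LIFO COGS: 222 @ $17 + 28 @ $22 = $4,390
Difference = |$4,886 − $4,390| = $496

$496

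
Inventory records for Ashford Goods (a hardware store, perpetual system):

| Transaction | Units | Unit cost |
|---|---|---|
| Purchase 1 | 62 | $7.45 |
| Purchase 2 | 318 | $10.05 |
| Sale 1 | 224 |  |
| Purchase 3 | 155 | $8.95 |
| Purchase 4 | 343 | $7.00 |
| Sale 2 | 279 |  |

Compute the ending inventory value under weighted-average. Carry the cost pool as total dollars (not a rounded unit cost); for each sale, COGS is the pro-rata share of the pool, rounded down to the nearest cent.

Ending inventory = $3,033.19

After Purchase 1: 62 on hand, pool $461.90 (≈ $7.4500 each)
After Purchase 2: 380 on hand, pool $3,657.80 (≈ $9.6258 each)
Sale 1, sell 224: 224/380 × $3,657.80 → $2,156.17
After Purchase 3: 311 on hand, pool $2,888.88 (≈ $9.2890 each)
After Purchase 4: 654 on hand, pool $5,289.88 (≈ $8.0885 each)
Sale 2, sell 279: 279/654 × $5,289.88 → $2,256.69
Total COGS = $2,156.17 + $2,256.69 = $4,412.86
Ending inventory (cost pool remaining) = $3,033.19
Check: goods available $7,446.05 = COGS $4,412.86 + ending $3,033.19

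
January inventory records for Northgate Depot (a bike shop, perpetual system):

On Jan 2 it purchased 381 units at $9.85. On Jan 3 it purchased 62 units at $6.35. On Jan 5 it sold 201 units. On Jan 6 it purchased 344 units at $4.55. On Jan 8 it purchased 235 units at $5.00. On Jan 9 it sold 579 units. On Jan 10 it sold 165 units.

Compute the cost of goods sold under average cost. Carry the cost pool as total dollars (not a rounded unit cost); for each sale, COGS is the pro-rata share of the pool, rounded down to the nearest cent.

COGS = $6,417.30

After Jan 2: 381 on hand, pool $3,752.85 (≈ $9.8500 each)
After Jan 3: 443 on hand, pool $4,146.55 (≈ $9.3602 each)
Jan 5, sell 201: 201/443 × $4,146.55 → $1,881.39
After Jan 6: 586 on hand, pool $3,830.36 (≈ $6.5365 each)
After Jan 8: 821 on hand, pool $5,005.36 (≈ $6.0967 each)
Jan 9, sell 579: 579/821 × $5,005.36 → $3,529.96
Jan 10, sell 165: 165/242 × $1,475.40 → $1,005.95
Total COGS = $1,881.39 + $3,529.96 + $1,005.95 = $6,417.30
Ending inventory (cost pool remaining) = $469.45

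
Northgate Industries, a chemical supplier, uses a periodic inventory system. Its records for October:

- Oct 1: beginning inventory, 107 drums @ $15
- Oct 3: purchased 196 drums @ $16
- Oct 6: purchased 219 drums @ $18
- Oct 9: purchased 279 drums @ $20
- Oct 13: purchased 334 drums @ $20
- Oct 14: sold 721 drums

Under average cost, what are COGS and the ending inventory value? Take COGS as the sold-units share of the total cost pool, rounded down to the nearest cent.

COGS = $13,303.87; ending inventory = $7,639.13

Oct 14, sell 721: 721/1135 × $20,943.00 → $13,303.87
Ending inventory (cost pool remaining) = $7,639.13
Check: goods available $20,943.00 = COGS $13,303.87 + ending $7,639.13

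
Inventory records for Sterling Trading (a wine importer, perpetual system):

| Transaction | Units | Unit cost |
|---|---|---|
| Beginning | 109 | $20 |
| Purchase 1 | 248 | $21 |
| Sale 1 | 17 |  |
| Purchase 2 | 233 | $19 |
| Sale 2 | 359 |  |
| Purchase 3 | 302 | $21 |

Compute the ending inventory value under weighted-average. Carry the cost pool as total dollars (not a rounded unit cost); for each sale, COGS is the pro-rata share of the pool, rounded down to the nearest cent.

Ending inventory = $10,623.20

After Beginning: 109 on hand, pool $2,180.00 (≈ $20.0000 each)
After Purchase 1: 357 on hand, pool $7,388.00 (≈ $20.6947 each)
Sale 1, sell 17: 17/357 × $7,388.00 → $351.80
After Purchase 2: 573 on hand, pool $11,463.20 (≈ $20.0056 each)
Sale 2, sell 359: 359/573 × $11,463.20 → $7,182.00
After Purchase 3: 516 on hand, pool $10,623.20 (≈ $20.5876 each)
Total COGS = $351.80 + $7,182.00 = $7,533.80
Ending inventory (cost pool remaining) = $10,623.20
Check: goods available $18,157.00 = COGS $7,533.80 + ending $10,623.20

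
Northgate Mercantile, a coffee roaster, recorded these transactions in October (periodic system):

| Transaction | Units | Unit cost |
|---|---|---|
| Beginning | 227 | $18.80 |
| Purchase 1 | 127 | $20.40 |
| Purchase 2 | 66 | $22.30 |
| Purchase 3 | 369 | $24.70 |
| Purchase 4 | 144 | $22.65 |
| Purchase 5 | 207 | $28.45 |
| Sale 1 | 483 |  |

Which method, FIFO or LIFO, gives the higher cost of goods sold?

LIFO

FIFO COGS: 227 @ $18.80 + 127 @ $20.40 + 66 @ $22.30 + 63 @ $24.70 = $9,886.30
LIFO COGS: 207 @ $28.45 + 144 @ $22.65 + 132 @ $24.70 = $12,411.15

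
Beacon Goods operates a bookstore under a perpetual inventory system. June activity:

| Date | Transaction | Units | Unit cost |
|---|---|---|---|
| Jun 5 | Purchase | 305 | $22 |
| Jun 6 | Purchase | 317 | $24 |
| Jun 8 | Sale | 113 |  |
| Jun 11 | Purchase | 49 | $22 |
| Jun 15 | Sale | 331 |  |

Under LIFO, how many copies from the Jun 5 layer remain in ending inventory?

227

Jun 8, 113 sold [LIFO — newest first]: 113 @ $24 = $2,712
Jun 15, 331 sold [LIFO — newest first]: 49 @ $22 + 204 @ $24 + 78 @ $22 = $7,690
Total COGS = $2,712 + $7,690 = $10,402
Ending inventory: 227 @ $22 = $4,994
Check: goods available $15,396 = COGS $10,402 + ending $4,994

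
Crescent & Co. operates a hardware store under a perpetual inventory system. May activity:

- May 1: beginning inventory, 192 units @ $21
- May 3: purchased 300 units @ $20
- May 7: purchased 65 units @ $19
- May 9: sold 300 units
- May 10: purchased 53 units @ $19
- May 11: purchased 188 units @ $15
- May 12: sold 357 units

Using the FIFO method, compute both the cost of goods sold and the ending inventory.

May 9, 300 sold [FIFO — oldest first]: 192 @ $21 + 108 @ $20 = $6,192
May 12, 357 sold [FIFO — oldest first]: 192 @ $20 + 65 @ $19 + 53 @ $19 + 47 @ $15 = $6,787
Total COGS = $6,192 + $6,787 = $12,979
Ending inventory: 141 @ $15 = $2,115

COGS = $12,979; ending inventory = $2,115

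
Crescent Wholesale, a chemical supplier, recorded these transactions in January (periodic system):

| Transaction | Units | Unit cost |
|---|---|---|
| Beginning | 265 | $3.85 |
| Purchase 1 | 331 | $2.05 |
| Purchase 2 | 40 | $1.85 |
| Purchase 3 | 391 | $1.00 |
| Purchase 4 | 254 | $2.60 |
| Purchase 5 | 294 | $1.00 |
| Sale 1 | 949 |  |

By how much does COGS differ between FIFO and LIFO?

$721.90

FIFO COGS: 265 @ $3.85 + 331 @ $2.05 + 40 @ $1.85 + 313 @ $1.00 = $2,085.80
LIFO COGS: 294 @ $1.00 + 254 @ $2.60 + 391 @ $1.00 + 10 @ $1.85 = $1,363.90
Difference = |$2,085.80 − $1,363.90| = $721.90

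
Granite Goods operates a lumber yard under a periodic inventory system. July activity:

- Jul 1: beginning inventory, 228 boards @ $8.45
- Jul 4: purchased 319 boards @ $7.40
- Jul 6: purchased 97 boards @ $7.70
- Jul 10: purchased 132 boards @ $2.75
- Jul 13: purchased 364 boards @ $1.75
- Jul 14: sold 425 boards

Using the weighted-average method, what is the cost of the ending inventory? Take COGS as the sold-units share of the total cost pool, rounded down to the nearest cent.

Jul 14, sell 425: 425/1140 × $6,034.10 → $2,249.55
Ending inventory (cost pool remaining) = $3,784.55

Ending inventory = $3,784.55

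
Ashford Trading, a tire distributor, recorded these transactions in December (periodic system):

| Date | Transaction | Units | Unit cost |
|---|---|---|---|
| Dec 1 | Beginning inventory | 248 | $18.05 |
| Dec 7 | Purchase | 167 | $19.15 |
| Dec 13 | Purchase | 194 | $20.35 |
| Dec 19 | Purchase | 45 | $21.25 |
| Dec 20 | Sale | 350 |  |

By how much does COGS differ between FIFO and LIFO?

$600.10

FIFO COGS: 248 @ $18.05 + 102 @ $19.15 = $6,429.70
LIFO COGS: 45 @ $21.25 + 194 @ $20.35 + 111 @ $19.15 = $7,029.80
Difference = |$6,429.70 − $7,029.80| = $600.10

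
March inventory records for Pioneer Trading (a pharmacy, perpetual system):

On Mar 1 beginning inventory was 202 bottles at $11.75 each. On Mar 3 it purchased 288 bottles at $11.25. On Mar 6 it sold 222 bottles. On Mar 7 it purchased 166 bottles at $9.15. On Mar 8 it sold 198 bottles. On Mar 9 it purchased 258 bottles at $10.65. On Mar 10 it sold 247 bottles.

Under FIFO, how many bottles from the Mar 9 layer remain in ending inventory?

247

Mar 6, 222 sold [FIFO — oldest first]: 202 @ $11.75 + 20 @ $11.25 = $2,598.50
Mar 8, 198 sold [FIFO — oldest first]: 198 @ $11.25 = $2,227.50
Mar 10, 247 sold [FIFO — oldest first]: 70 @ $11.25 + 166 @ $9.15 + 11 @ $10.65 = $2,423.55
Total COGS = $2,598.50 + $2,227.50 + $2,423.55 = $7,249.55
Ending inventory: 247 @ $10.65 = $2,630.55
Check: goods available $9,880.10 = COGS $7,249.55 + ending $2,630.55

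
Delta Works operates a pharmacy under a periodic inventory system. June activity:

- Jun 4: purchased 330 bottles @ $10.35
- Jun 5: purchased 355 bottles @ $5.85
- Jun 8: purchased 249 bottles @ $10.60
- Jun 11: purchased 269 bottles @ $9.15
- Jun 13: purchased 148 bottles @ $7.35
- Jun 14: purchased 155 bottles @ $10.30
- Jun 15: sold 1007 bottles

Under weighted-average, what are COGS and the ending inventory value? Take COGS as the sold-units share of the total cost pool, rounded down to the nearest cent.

COGS = $8,877.98; ending inventory = $4,399.32

Jun 15, sell 1007: 1007/1506 × $13,277.30 → $8,877.98
Ending inventory (cost pool remaining) = $4,399.32
Check: goods available $13,277.30 = COGS $8,877.98 + ending $4,399.32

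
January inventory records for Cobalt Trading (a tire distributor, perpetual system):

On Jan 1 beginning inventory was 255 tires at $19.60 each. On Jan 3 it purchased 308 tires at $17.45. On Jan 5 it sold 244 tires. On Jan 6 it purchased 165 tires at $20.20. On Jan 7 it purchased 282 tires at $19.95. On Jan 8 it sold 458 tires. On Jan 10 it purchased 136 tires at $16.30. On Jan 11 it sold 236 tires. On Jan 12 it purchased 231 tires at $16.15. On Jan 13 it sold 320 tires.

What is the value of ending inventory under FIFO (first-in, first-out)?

Jan 5, 244 sold [FIFO — oldest first]: 244 @ $19.60 = $4,782.40
Jan 8, 458 sold [FIFO — oldest first]: 11 @ $19.60 + 308 @ $17.45 + 139 @ $20.20 = $8,398.00
Jan 11, 236 sold [FIFO — oldest first]: 26 @ $20.20 + 210 @ $19.95 = $4,714.70
Jan 13, 320 sold [FIFO — oldest first]: 72 @ $19.95 + 136 @ $16.30 + 112 @ $16.15 = $5,462.00
Total COGS = $4,782.40 + $8,398.00 + $4,714.70 + $5,462.00 = $23,357.10
Ending inventory: 119 @ $16.15 = $1,921.85

Ending inventory = $1,921.85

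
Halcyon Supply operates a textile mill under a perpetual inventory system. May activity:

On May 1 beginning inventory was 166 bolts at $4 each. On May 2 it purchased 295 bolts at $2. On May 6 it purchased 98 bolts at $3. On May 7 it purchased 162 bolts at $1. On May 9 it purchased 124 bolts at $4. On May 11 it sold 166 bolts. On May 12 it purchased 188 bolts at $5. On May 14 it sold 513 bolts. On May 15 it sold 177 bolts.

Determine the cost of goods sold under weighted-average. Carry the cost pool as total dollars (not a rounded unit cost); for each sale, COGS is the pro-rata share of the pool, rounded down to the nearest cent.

COGS = $2,592.20

After May 1: 166 on hand, pool $664.00 (≈ $4.0000 each)
After May 2: 461 on hand, pool $1,254.00 (≈ $2.7202 each)
After May 6: 559 on hand, pool $1,548.00 (≈ $2.7692 each)
After May 7: 721 on hand, pool $1,710.00 (≈ $2.3717 each)
After May 9: 845 on hand, pool $2,206.00 (≈ $2.6107 each)
May 11, sell 166: 166/845 × $2,206.00 → $433.36
After May 12: 867 on hand, pool $2,712.64 (≈ $3.1288 each)
May 14, sell 513: 513/867 × $2,712.64 → $1,605.05
May 15, sell 177: 177/354 × $1,107.59 → $553.79
Total COGS = $433.36 + $1,605.05 + $553.79 = $2,592.20
Ending inventory (cost pool remaining) = $553.80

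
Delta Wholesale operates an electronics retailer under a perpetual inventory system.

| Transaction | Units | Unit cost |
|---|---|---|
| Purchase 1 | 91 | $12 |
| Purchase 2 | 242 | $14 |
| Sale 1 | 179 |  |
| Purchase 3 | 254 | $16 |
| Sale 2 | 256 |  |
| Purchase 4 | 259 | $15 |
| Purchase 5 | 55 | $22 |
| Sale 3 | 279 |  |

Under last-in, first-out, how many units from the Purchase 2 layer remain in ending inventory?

Sale 1 (179) [LIFO — newest first]: 179 @ $14 = $2,506
Sale 2 (256) [LIFO — newest first]: 254 @ $16 + 2 @ $14 = $4,092
Sale 3 (279) [LIFO — newest first]: 55 @ $22 + 224 @ $15 = $4,570
Total COGS = $2,506 + $4,092 + $4,570 = $11,168
Ending inventory: 91 @ $12 + 61 @ $14 + 35 @ $15 = $2,471

61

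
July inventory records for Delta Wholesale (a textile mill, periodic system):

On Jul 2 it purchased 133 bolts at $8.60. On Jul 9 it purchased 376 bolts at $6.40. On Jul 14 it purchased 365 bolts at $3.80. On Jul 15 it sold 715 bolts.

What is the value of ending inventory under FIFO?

Ending inventory = $604.20

Jul 15, 715 sold [FIFO — oldest first]: 133 @ $8.60 + 376 @ $6.40 + 206 @ $3.80 = $4,333.00
Ending inventory: 159 @ $3.80 = $604.20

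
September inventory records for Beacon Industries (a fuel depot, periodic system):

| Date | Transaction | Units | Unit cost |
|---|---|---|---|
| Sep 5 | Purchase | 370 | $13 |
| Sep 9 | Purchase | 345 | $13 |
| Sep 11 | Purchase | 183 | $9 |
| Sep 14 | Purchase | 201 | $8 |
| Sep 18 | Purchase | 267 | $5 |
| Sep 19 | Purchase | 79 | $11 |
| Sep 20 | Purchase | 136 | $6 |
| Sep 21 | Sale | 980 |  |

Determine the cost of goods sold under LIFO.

Sep 21, 980 sold [LIFO — newest first]: 136 @ $6 + 79 @ $11 + 267 @ $5 + 201 @ $8 + 183 @ $9 + 114 @ $13 = $7,757
Ending inventory: 370 @ $13 + 231 @ $13 = $7,813
Check: goods available $15,570 = COGS $7,757 + ending $7,813

COGS = $7,757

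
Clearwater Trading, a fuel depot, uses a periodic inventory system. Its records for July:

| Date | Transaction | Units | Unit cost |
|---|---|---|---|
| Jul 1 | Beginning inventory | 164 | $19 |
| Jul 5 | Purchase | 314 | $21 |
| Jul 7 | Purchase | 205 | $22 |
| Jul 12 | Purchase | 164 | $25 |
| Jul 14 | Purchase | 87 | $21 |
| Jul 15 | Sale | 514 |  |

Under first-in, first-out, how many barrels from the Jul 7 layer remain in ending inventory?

Jul 15, 514 sold [FIFO — oldest first]: 164 @ $19 + 314 @ $21 + 36 @ $22 = $10,502
Ending inventory: 169 @ $22 + 164 @ $25 + 87 @ $21 = $9,645

169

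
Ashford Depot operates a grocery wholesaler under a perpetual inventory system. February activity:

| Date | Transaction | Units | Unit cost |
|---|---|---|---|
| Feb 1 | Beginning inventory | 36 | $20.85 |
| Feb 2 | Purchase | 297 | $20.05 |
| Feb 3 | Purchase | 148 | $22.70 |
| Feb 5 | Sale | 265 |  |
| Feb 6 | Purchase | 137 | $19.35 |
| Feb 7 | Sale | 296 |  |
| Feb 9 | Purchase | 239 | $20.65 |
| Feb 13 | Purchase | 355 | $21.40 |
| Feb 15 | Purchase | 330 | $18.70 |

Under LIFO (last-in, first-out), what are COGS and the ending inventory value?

COGS = $11,544.35; ending inventory = $19,875.00

Feb 5, 265 sold [LIFO — newest first]: 148 @ $22.70 + 117 @ $20.05 = $5,705.45
Feb 7, 296 sold [LIFO — newest first]: 137 @ $19.35 + 159 @ $20.05 = $5,838.90
Total COGS = $5,705.45 + $5,838.90 = $11,544.35
Ending inventory: 36 @ $20.85 + 21 @ $20.05 + 239 @ $20.65 + 355 @ $21.40 + 330 @ $18.70 = $19,875.00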